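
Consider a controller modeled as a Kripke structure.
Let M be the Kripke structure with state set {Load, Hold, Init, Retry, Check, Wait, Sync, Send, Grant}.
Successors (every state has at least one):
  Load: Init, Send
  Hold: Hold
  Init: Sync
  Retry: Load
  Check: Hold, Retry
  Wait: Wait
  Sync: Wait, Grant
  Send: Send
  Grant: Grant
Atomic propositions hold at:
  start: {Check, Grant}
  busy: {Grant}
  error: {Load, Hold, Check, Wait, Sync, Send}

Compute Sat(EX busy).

{Sync, Grant}

Sat(EX busy) = {s : some successor in {Grant}} = {Sync, Grant}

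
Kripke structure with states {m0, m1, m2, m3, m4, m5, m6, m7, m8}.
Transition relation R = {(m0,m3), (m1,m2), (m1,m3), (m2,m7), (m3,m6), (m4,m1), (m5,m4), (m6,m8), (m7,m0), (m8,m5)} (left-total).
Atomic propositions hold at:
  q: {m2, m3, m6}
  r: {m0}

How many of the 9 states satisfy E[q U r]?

1

E[q U r]: least fixpoint, start Z0 = Sat(r) = {m0}, add states in Sat(q) with some successor in Z. Already a fixed point.
Sat(E[q U r]) = {m0}
|Sat(E[q U r])| = |{m0}| = 1.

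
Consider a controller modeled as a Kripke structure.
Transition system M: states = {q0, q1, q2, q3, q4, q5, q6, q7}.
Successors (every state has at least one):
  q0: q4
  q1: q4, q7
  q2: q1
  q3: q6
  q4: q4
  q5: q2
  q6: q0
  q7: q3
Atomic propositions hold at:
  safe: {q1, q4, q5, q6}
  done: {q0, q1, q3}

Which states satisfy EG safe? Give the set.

EG safe: greatest fixpoint, start Z0 = {q1, q4, q5, q6}, keep only states in Sat with some successor in Z. Z1 = {q1, q4}; fixed.
Sat(EG safe) = {q1, q4}

{q1, q4}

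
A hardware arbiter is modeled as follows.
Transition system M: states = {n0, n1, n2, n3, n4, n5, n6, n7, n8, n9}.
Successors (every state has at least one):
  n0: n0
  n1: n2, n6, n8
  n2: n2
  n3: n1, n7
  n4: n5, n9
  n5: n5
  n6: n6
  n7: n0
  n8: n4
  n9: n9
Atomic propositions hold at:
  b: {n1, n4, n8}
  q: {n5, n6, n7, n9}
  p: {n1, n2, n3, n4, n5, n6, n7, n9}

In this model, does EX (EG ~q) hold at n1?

Sat(~q) = {n0, n1, n2, n3, n4, n8}
EG ~q: greatest fixpoint, start Z0 = {n0, n1, n2, n3, n4, n8}, keep only states in Sat with some successor in Z. Z1 = {n0, n1, n2, n3, n8}; Z2 = {n0, n1, n2, n3}; fixed.
Sat(EG ~q) = {n0, n1, n2, n3}
Sat(EX (EG ~q)) = {s : some successor in {n0, n1, n2, n3}} = {n0, n1, n2, n3, n7}
n1 ∈ Sat(EX (EG ~q)) = {n0, n1, n2, n3, n7}, so the formula holds at n1.

Yes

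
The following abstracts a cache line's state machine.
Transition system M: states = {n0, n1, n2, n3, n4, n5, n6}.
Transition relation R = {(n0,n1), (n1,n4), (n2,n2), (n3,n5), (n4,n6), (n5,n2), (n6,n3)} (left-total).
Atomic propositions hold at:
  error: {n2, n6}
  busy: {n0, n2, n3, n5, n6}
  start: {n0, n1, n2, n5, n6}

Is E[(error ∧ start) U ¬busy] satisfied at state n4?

Sat(error ∧ start) = {n2, n6}
Sat(¬busy) = {n1, n4}
E[(error ∧ start) U ¬busy]: least fixpoint, start Z0 = Sat(¬busy) = {n1, n4}, add states in Sat(error ∧ start) with some successor in Z. Already a fixed point.
Sat(E[(error ∧ start) U ¬busy]) = {n1, n4}
n4 ∈ Sat(E[(error ∧ start) U ¬busy]) = {n1, n4}, so the formula holds at n4.

Yes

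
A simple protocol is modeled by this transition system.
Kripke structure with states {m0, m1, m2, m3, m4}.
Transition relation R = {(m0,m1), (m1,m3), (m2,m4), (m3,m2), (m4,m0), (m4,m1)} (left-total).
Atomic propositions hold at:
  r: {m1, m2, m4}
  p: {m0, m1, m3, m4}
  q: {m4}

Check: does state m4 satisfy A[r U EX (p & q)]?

Sat(p & q) = {m4}
Sat(EX (p & q)) = {s : some successor in {m4}} = {m2}
A[r U EX (p & q)]: least fixpoint, start Z0 = Sat(EX (p & q)) = {m2}, add states in Sat(r) with every successor in Z. Already a fixed point.
Sat(A[r U EX (p & q)]) = {m2}
m4 ∉ Sat(A[r U EX (p & q)]) = {m2}, so the formula does not hold at m4.

No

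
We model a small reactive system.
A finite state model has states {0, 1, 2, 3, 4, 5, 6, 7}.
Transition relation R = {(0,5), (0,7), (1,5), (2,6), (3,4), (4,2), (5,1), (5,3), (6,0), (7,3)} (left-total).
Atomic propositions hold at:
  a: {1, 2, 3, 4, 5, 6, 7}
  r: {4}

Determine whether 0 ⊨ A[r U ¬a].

Yes

Sat(¬a) = {0}
A[r U ¬a]: least fixpoint, start Z0 = Sat(¬a) = {0}, add states in Sat(r) with every successor in Z. Already a fixed point.
Sat(A[r U ¬a]) = {0}
0 ∈ Sat(A[r U ¬a]) = {0}, so the formula holds at 0.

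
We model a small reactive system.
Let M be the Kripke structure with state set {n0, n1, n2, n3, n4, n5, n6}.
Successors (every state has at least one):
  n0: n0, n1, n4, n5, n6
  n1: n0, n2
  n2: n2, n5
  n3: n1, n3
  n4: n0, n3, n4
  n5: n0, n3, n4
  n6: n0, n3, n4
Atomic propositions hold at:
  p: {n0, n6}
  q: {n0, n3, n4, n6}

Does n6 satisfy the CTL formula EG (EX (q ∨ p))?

Yes

Sat(q ∨ p) = {n0, n3, n4, n6}
Sat(EX (q ∨ p)) = {s : some successor in {n0, n3, n4, n6}} = {n0, n1, n3, n4, n5, n6}
EG (EX (q ∨ p)): greatest fixpoint, start Z0 = {n0, n1, n3, n4, n5, n6}, keep only states in Sat with some successor in Z. Already a fixed point.
Sat(EG (EX (q ∨ p))) = {n0, n1, n3, n4, n5, n6}
n6 ∈ Sat(EG (EX (q ∨ p))) = {n0, n1, n3, n4, n5, n6}, so the formula holds at n6.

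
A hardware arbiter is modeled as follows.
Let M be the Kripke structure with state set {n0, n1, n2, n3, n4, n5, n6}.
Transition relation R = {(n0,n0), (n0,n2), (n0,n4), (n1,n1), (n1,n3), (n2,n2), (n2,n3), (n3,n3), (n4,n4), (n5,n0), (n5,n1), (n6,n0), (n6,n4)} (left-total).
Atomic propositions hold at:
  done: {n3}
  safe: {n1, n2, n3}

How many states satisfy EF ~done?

Sat(~done) = {n0, n1, n2, n4, n5, n6}
EF ~done: least fixpoint, start Z0 = {n0, n1, n2, n4, n5, n6}, add states with some successor in Z. Already a fixed point.
Sat(EF ~done) = {n0, n1, n2, n4, n5, n6}
|Sat(EF ~done)| = |{n0, n1, n2, n4, n5, n6}| = 6.

6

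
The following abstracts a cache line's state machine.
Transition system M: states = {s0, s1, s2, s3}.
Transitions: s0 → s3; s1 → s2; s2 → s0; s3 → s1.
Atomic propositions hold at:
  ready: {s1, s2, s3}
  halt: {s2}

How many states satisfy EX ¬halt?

3

Sat(¬halt) = {s0, s1, s3}
Sat(EX ¬halt) = {s : some successor in {s0, s1, s3}} = {s0, s2, s3}
|Sat(EX ¬halt)| = |{s0, s2, s3}| = 3.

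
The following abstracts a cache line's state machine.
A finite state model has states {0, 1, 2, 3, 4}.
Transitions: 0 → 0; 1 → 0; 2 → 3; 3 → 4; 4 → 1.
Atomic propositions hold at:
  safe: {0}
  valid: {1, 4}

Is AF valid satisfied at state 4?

Yes

AF valid: least fixpoint, start Z0 = {1, 4}, add states with every successor in Z. Z1 = {1, 3, 4}; Z2 = {1, 2, 3, 4}; fixed.
Sat(AF valid) = {1, 2, 3, 4}
4 ∈ Sat(AF valid) = {1, 2, 3, 4}, so the formula holds at 4.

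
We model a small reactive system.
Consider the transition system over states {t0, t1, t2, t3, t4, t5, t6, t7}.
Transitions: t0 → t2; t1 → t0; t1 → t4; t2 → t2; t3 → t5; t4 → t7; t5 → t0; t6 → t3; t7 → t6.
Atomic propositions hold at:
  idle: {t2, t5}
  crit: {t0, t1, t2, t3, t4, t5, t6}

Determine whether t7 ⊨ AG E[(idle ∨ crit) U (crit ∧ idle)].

No

Sat(idle ∨ crit) = {t0, t1, t2, t3, t4, t5, t6}
Sat(crit ∧ idle) = {t2, t5}
E[(idle ∨ crit) U (crit ∧ idle)]: least fixpoint, start Z0 = Sat((crit ∧ idle)) = {t2, t5}, add states in Sat(idle ∨ crit) with some successor in Z. Z1 = {t0, t2, t3, t5}; Z2 = {t0, t1, t2, t3, t5, t6}; fixed.
Sat(E[(idle ∨ crit) U (crit ∧ idle)]) = {t0, t1, t2, t3, t5, t6}
AG E[(idle ∨ crit) U (crit ∧ idle)]: greatest fixpoint, start Z0 = {t0, t1, t2, t3, t5, t6}, keep only states in Sat with every successor in Z. Z1 = {t0, t2, t3, t5, t6}; fixed.
Sat(AG E[(idle ∨ crit) U (crit ∧ idle)]) = {t0, t2, t3, t5, t6}
t7 ∉ Sat(AG E[(idle ∨ crit) U (crit ∧ idle)]) = {t0, t2, t3, t5, t6}, so the formula does not hold at t7.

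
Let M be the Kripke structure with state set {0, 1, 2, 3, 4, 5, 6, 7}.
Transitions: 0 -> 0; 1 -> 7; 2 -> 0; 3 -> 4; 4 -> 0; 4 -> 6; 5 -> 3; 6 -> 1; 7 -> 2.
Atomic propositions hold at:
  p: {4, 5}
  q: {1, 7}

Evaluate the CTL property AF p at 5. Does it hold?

AF p: least fixpoint, start Z0 = {4, 5}, add states with every successor in Z. Z1 = {3, 4, 5}; fixed.
Sat(AF p) = {3, 4, 5}
5 ∈ Sat(AF p) = {3, 4, 5}, so the formula holds at 5.

Yes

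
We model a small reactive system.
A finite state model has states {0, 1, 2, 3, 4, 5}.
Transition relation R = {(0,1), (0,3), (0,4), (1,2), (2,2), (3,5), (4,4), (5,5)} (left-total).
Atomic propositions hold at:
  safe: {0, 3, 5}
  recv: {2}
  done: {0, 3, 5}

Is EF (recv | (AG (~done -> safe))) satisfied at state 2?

Yes

Sat(~done) = {1, 2, 4}
Sat(~done -> safe) = {0, 3, 5}
AG (~done -> safe): greatest fixpoint, start Z0 = {0, 3, 5}, keep only states in Sat with every successor in Z. Z1 = {3, 5}; fixed.
Sat(AG (~done -> safe)) = {3, 5}
Sat(recv | (AG (~done -> safe))) = {2, 3, 5}
EF (recv | (AG (~done -> safe))): least fixpoint, start Z0 = {2, 3, 5}, add states with some successor in Z. Z1 = {0, 1, 2, 3, 5}; fixed.
Sat(EF (recv | (AG (~done -> safe)))) = {0, 1, 2, 3, 5}
2 ∈ Sat(EF (recv | (AG (~done -> safe)))) = {0, 1, 2, 3, 5}, so the formula holds at 2.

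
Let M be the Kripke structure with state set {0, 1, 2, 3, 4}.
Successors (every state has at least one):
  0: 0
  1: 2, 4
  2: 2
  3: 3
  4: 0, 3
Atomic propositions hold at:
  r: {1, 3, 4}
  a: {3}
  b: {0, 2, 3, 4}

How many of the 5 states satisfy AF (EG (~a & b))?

4

Sat(~a) = {0, 1, 2, 4}
Sat(~a & b) = {0, 2, 4}
EG (~a & b): greatest fixpoint, start Z0 = {0, 2, 4}, keep only states in Sat with some successor in Z. Already a fixed point.
Sat(EG (~a & b)) = {0, 2, 4}
AF (EG (~a & b)): least fixpoint, start Z0 = {0, 2, 4}, add states with every successor in Z. Z1 = {0, 1, 2, 4}; fixed.
Sat(AF (EG (~a & b))) = {0, 1, 2, 4}
|Sat(AF (EG (~a & b)))| = |{0, 1, 2, 4}| = 4.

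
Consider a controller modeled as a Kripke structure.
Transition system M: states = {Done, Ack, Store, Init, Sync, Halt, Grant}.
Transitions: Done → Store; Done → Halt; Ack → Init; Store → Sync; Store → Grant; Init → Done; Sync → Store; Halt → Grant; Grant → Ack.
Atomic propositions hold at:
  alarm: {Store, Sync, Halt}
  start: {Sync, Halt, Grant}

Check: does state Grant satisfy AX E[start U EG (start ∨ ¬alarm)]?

Yes

Sat(¬alarm) = {Done, Ack, Init, Grant}
Sat(start ∨ ¬alarm) = {Done, Ack, Init, Sync, Halt, Grant}
EG (start ∨ ¬alarm): greatest fixpoint, start Z0 = {Done, Ack, Init, Sync, Halt, Grant}, keep only states in Sat with some successor in Z. Z1 = {Done, Ack, Init, Halt, Grant}; fixed.
Sat(EG (start ∨ ¬alarm)) = {Done, Ack, Init, Halt, Grant}
E[start U EG (start ∨ ¬alarm)]: least fixpoint, start Z0 = Sat(EG (start ∨ ¬alarm)) = {Done, Ack, Init, Halt, Grant}, add states in Sat(start) with some successor in Z. Already a fixed point.
Sat(E[start U EG (start ∨ ¬alarm)]) = {Done, Ack, Init, Halt, Grant}
Sat(AX E[start U EG (start ∨ ¬alarm)]) = {s : every successor in {Done, Ack, Init, Halt, Grant}} = {Ack, Init, Halt, Grant}
Grant ∈ Sat(AX E[start U EG (start ∨ ¬alarm)]) = {Ack, Init, Halt, Grant}, so the formula holds at Grant.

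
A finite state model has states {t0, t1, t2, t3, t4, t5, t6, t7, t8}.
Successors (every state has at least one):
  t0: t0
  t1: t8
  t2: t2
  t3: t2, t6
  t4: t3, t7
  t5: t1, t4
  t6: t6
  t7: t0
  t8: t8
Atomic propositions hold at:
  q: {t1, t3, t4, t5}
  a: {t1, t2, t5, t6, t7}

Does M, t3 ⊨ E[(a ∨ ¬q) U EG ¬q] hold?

Sat(¬q) = {t0, t2, t6, t7, t8}
Sat(a ∨ ¬q) = {t0, t1, t2, t5, t6, t7, t8}
EG ¬q: greatest fixpoint, start Z0 = {t0, t2, t6, t7, t8}, keep only states in Sat with some successor in Z. Already a fixed point.
Sat(EG ¬q) = {t0, t2, t6, t7, t8}
E[(a ∨ ¬q) U EG ¬q]: least fixpoint, start Z0 = Sat(EG ¬q) = {t0, t2, t6, t7, t8}, add states in Sat(a ∨ ¬q) with some successor in Z. Z1 = {t0, t1, t2, t6, t7, t8}; Z2 = {t0, t1, t2, t5, t6, t7, t8}; fixed.
Sat(E[(a ∨ ¬q) U EG ¬q]) = {t0, t1, t2, t5, t6, t7, t8}
t3 ∉ Sat(E[(a ∨ ¬q) U EG ¬q]) = {t0, t1, t2, t5, t6, t7, t8}, so the formula does not hold at t3.

No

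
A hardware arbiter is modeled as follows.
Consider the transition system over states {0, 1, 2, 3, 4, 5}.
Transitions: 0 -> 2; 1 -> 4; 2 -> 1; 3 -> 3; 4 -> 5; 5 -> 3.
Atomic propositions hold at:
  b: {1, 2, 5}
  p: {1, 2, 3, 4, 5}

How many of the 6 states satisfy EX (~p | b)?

Sat(~p) = {0}
Sat(~p | b) = {0, 1, 2, 5}
Sat(EX (~p | b)) = {s : some successor in {0, 1, 2, 5}} = {0, 2, 4}
|Sat(EX (~p | b))| = |{0, 2, 4}| = 3.

3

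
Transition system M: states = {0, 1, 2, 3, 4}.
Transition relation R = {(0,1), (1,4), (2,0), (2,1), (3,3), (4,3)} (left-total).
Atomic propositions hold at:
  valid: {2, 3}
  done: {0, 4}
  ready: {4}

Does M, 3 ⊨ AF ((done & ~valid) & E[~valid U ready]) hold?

No

Sat(~valid) = {0, 1, 4}
Sat(done & ~valid) = {0, 4}
E[~valid U ready]: least fixpoint, start Z0 = Sat(ready) = {4}, add states in Sat(~valid) with some successor in Z. Z1 = {1, 4}; Z2 = {0, 1, 4}; fixed.
Sat(E[~valid U ready]) = {0, 1, 4}
Sat((done & ~valid) & E[~valid U ready]) = {0, 4}
AF ((done & ~valid) & E[~valid U ready]): least fixpoint, start Z0 = {0, 4}, add states with every successor in Z. Z1 = {0, 1, 4}; Z2 = {0, 1, 2, 4}; fixed.
Sat(AF ((done & ~valid) & E[~valid U ready])) = {0, 1, 2, 4}
3 ∉ Sat(AF ((done & ~valid) & E[~valid U ready])) = {0, 1, 2, 4}, so the formula does not hold at 3.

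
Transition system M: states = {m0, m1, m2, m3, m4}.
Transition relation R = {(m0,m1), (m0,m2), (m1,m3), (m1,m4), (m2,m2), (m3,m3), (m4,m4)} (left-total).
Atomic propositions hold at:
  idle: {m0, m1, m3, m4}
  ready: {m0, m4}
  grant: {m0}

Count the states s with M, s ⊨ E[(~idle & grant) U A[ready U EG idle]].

Sat(~idle) = {m2}
Sat(~idle & grant) = ∅
EG idle: greatest fixpoint, start Z0 = {m0, m1, m3, m4}, keep only states in Sat with some successor in Z. Already a fixed point.
Sat(EG idle) = {m0, m1, m3, m4}
A[ready U EG idle]: least fixpoint, start Z0 = Sat(EG idle) = {m0, m1, m3, m4}, add states in Sat(ready) with every successor in Z. Already a fixed point.
Sat(A[ready U EG idle]) = {m0, m1, m3, m4}
E[(~idle & grant) U A[ready U EG idle]]: least fixpoint, start Z0 = Sat(A[ready U EG idle]) = {m0, m1, m3, m4}, add states in Sat(~idle & grant) with some successor in Z. Already a fixed point.
Sat(E[(~idle & grant) U A[ready U EG idle]]) = {m0, m1, m3, m4}
|Sat(E[(~idle & grant) U A[ready U EG idle]])| = |{m0, m1, m3, m4}| = 4.

4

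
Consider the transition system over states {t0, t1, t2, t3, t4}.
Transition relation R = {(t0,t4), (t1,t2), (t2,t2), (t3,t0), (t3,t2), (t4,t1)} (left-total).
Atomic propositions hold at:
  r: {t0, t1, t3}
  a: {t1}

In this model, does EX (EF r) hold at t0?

EF r: least fixpoint, start Z0 = {t0, t1, t3}, add states with some successor in Z. Z1 = {t0, t1, t3, t4}; fixed.
Sat(EF r) = {t0, t1, t3, t4}
Sat(EX (EF r)) = {s : some successor in {t0, t1, t3, t4}} = {t0, t3, t4}
t0 ∈ Sat(EX (EF r)) = {t0, t3, t4}, so the formula holds at t0.

Yes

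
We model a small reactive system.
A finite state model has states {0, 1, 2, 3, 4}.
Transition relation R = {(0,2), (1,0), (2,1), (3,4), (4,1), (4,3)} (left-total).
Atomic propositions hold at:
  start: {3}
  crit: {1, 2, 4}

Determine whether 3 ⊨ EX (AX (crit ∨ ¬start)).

No

Sat(¬start) = {0, 1, 2, 4}
Sat(crit ∨ ¬start) = {0, 1, 2, 4}
Sat(AX (crit ∨ ¬start)) = {s : every successor in {0, 1, 2, 4}} = {0, 1, 2, 3}
Sat(EX (AX (crit ∨ ¬start))) = {s : some successor in {0, 1, 2, 3}} = {0, 1, 2, 4}
3 ∉ Sat(EX (AX (crit ∨ ¬start))) = {0, 1, 2, 4}, so the formula does not hold at 3.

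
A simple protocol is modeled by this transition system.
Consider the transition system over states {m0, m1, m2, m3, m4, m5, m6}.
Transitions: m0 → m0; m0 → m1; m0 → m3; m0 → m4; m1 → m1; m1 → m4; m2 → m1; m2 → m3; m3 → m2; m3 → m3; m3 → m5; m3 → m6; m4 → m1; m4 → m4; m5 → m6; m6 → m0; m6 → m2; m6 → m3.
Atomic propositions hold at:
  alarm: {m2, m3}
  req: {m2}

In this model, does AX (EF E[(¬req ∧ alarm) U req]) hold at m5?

Sat(¬req) = {m0, m1, m3, m4, m5, m6}
Sat(¬req ∧ alarm) = {m3}
E[(¬req ∧ alarm) U req]: least fixpoint, start Z0 = Sat(req) = {m2}, add states in Sat(¬req ∧ alarm) with some successor in Z. Z1 = {m2, m3}; fixed.
Sat(E[(¬req ∧ alarm) U req]) = {m2, m3}
EF E[(¬req ∧ alarm) U req]: least fixpoint, start Z0 = {m2, m3}, add states with some successor in Z. Z1 = {m0, m2, m3, m6}; Z2 = {m0, m2, m3, m5, m6}; fixed.
Sat(EF E[(¬req ∧ alarm) U req]) = {m0, m2, m3, m5, m6}
Sat(AX (EF E[(¬req ∧ alarm) U req])) = {s : every successor in {m0, m2, m3, m5, m6}} = {m3, m5, m6}
m5 ∈ Sat(AX (EF E[(¬req ∧ alarm) U req])) = {m3, m5, m6}, so the formula holds at m5.

Yes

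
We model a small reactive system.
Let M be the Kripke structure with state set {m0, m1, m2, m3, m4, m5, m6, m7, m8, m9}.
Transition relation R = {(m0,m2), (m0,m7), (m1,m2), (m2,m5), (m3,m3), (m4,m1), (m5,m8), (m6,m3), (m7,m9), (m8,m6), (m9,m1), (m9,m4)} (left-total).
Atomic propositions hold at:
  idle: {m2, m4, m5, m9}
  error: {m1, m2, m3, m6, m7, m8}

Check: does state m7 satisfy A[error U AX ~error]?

Sat(~error) = {m0, m4, m5, m9}
Sat(AX ~error) = {s : every successor in {m0, m4, m5, m9}} = {m2, m7}
A[error U AX ~error]: least fixpoint, start Z0 = Sat(AX ~error) = {m2, m7}, add states in Sat(error) with every successor in Z. Z1 = {m1, m2, m7}; fixed.
Sat(A[error U AX ~error]) = {m1, m2, m7}
m7 ∈ Sat(A[error U AX ~error]) = {m1, m2, m7}, so the formula holds at m7.

Yes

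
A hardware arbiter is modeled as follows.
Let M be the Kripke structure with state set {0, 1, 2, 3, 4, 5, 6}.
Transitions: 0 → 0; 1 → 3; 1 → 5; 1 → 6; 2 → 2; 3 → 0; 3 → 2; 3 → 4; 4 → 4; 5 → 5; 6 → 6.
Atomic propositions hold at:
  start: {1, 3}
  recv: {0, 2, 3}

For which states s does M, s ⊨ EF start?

EF start: least fixpoint, start Z0 = {1, 3}, add states with some successor in Z. Already a fixed point.
Sat(EF start) = {1, 3}

{1, 3}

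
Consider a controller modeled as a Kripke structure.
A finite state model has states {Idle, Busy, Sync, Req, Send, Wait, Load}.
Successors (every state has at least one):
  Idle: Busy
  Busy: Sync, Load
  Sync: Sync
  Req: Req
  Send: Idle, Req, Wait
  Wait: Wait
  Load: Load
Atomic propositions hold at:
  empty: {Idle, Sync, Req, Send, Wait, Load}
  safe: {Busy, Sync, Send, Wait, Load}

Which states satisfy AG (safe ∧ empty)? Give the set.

Sat(safe ∧ empty) = {Sync, Send, Wait, Load}
AG (safe ∧ empty): greatest fixpoint, start Z0 = {Sync, Send, Wait, Load}, keep only states in Sat with every successor in Z. Z1 = {Sync, Wait, Load}; fixed.
Sat(AG (safe ∧ empty)) = {Sync, Wait, Load}

{Sync, Wait, Load}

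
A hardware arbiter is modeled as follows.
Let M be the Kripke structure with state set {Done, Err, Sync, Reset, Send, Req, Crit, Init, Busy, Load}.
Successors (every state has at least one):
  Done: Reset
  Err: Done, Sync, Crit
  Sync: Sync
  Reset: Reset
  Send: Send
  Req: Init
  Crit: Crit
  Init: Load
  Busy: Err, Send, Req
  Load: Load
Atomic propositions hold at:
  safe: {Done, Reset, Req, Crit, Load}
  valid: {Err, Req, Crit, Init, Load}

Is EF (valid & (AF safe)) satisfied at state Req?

AF safe: least fixpoint, start Z0 = {Done, Reset, Req, Crit, Load}, add states with every successor in Z. Z1 = {Done, Reset, Req, Crit, Init, Load}; fixed.
Sat(AF safe) = {Done, Reset, Req, Crit, Init, Load}
Sat(valid & (AF safe)) = {Req, Crit, Init, Load}
EF (valid & (AF safe)): least fixpoint, start Z0 = {Req, Crit, Init, Load}, add states with some successor in Z. Z1 = {Err, Req, Crit, Init, Busy, Load}; fixed.
Sat(EF (valid & (AF safe))) = {Err, Req, Crit, Init, Busy, Load}
Req ∈ Sat(EF (valid & (AF safe))) = {Err, Req, Crit, Init, Busy, Load}, so the formula holds at Req.

Yes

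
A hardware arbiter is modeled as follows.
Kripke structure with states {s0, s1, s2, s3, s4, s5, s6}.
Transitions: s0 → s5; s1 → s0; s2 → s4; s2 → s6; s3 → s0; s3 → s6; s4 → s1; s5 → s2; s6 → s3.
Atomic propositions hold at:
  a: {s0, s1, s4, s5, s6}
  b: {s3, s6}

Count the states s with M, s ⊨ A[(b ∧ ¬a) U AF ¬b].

5

Sat(¬a) = {s2, s3}
Sat(b ∧ ¬a) = {s3}
Sat(¬b) = {s0, s1, s2, s4, s5}
AF ¬b: least fixpoint, start Z0 = {s0, s1, s2, s4, s5}, add states with every successor in Z. Already a fixed point.
Sat(AF ¬b) = {s0, s1, s2, s4, s5}
A[(b ∧ ¬a) U AF ¬b]: least fixpoint, start Z0 = Sat(AF ¬b) = {s0, s1, s2, s4, s5}, add states in Sat(b ∧ ¬a) with every successor in Z. Already a fixed point.
Sat(A[(b ∧ ¬a) U AF ¬b]) = {s0, s1, s2, s4, s5}
|Sat(A[(b ∧ ¬a) U AF ¬b])| = |{s0, s1, s2, s4, s5}| = 5.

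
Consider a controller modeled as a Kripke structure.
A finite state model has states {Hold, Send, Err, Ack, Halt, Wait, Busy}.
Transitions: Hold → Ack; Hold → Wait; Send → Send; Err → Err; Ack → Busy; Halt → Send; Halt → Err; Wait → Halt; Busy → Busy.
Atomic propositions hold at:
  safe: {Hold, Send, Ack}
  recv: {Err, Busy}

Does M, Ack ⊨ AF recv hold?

Yes

AF recv: least fixpoint, start Z0 = {Err, Busy}, add states with every successor in Z. Z1 = {Err, Ack, Busy}; fixed.
Sat(AF recv) = {Err, Ack, Busy}
Ack ∈ Sat(AF recv) = {Err, Ack, Busy}, so the formula holds at Ack.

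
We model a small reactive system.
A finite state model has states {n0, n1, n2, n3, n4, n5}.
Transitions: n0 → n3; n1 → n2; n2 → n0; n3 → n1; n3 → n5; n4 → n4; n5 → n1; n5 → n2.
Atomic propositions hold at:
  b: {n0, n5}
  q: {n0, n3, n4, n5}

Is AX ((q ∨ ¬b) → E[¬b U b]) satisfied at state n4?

No

Sat(¬b) = {n1, n2, n3, n4}
Sat(q ∨ ¬b) = {n0, n1, n2, n3, n4, n5}
E[¬b U b]: least fixpoint, start Z0 = Sat(b) = {n0, n5}, add states in Sat(¬b) with some successor in Z. Z1 = {n0, n2, n3, n5}; Z2 = {n0, n1, n2, n3, n5}; fixed.
Sat(E[¬b U b]) = {n0, n1, n2, n3, n5}
Sat((q ∨ ¬b) → E[¬b U b]) = {n0, n1, n2, n3, n5}
Sat(AX ((q ∨ ¬b) → E[¬b U b])) = {s : every successor in {n0, n1, n2, n3, n5}} = {n0, n1, n2, n3, n5}
n4 ∉ Sat(AX ((q ∨ ¬b) → E[¬b U b])) = {n0, n1, n2, n3, n5}, so the formula does not hold at n4.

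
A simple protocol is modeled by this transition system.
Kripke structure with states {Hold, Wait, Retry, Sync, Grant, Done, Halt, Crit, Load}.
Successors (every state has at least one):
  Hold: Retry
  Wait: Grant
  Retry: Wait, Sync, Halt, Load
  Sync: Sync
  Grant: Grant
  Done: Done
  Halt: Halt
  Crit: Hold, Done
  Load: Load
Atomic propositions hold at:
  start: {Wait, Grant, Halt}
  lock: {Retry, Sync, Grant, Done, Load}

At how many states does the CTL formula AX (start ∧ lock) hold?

Sat(start ∧ lock) = {Grant}
Sat(AX (start ∧ lock)) = {s : every successor in {Grant}} = {Wait, Grant}
|Sat(AX (start ∧ lock))| = |{Wait, Grant}| = 2.

2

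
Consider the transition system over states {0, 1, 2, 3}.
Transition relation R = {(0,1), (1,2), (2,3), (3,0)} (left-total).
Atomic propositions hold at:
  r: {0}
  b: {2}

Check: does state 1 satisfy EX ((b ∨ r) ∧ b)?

Sat(b ∨ r) = {0, 2}
Sat((b ∨ r) ∧ b) = {2}
Sat(EX ((b ∨ r) ∧ b)) = {s : some successor in {2}} = {1}
1 ∈ Sat(EX ((b ∨ r) ∧ b)) = {1}, so the formula holds at 1.

Yes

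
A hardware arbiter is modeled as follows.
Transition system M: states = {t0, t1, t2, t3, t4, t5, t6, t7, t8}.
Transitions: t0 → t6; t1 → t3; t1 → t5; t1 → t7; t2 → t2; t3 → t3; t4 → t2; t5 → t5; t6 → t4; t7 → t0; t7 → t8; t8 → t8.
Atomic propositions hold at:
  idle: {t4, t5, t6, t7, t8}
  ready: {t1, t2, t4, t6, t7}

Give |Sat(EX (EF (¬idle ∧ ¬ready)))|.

Sat(¬idle) = {t0, t1, t2, t3}
Sat(¬ready) = {t0, t3, t5, t8}
Sat(¬idle ∧ ¬ready) = {t0, t3}
EF (¬idle ∧ ¬ready): least fixpoint, start Z0 = {t0, t3}, add states with some successor in Z. Z1 = {t0, t1, t3, t7}; fixed.
Sat(EF (¬idle ∧ ¬ready)) = {t0, t1, t3, t7}
Sat(EX (EF (¬idle ∧ ¬ready))) = {s : some successor in {t0, t1, t3, t7}} = {t1, t3, t7}
|Sat(EX (EF (¬idle ∧ ¬ready)))| = |{t1, t3, t7}| = 3.

3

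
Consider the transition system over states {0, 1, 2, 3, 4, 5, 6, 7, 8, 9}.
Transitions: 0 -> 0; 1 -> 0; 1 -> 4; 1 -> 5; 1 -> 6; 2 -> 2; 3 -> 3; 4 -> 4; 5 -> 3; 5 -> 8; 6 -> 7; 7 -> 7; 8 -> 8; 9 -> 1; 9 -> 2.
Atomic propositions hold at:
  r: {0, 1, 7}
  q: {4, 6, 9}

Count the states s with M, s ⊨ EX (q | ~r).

Sat(~r) = {2, 3, 4, 5, 6, 8, 9}
Sat(q | ~r) = {2, 3, 4, 5, 6, 8, 9}
Sat(EX (q | ~r)) = {s : some successor in {2, 3, 4, 5, 6, 8, 9}} = {1, 2, 3, 4, 5, 8, 9}
|Sat(EX (q | ~r))| = |{1, 2, 3, 4, 5, 8, 9}| = 7.

7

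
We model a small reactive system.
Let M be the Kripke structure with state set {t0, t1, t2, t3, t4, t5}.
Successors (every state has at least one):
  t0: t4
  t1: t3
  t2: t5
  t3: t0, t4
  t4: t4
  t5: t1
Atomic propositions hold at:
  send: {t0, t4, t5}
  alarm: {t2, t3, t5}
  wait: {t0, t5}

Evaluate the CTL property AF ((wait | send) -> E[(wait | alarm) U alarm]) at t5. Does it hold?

Yes

Sat(wait | send) = {t0, t4, t5}
Sat(wait | alarm) = {t0, t2, t3, t5}
E[(wait | alarm) U alarm]: least fixpoint, start Z0 = Sat(alarm) = {t2, t3, t5}, add states in Sat(wait | alarm) with some successor in Z. Already a fixed point.
Sat(E[(wait | alarm) U alarm]) = {t2, t3, t5}
Sat((wait | send) -> E[(wait | alarm) U alarm]) = {t1, t2, t3, t5}
AF ((wait | send) -> E[(wait | alarm) U alarm]): least fixpoint, start Z0 = {t1, t2, t3, t5}, add states with every successor in Z. Already a fixed point.
Sat(AF ((wait | send) -> E[(wait | alarm) U alarm])) = {t1, t2, t3, t5}
t5 ∈ Sat(AF ((wait | send) -> E[(wait | alarm) U alarm])) = {t1, t2, t3, t5}, so the formula holds at t5.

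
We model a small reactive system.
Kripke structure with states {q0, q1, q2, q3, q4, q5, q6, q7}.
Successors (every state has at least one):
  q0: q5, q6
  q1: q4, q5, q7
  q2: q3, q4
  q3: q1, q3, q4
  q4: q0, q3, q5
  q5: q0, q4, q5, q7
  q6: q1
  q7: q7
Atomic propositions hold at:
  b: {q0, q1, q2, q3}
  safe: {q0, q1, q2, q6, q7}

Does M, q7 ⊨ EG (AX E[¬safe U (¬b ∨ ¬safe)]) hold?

Sat(¬safe) = {q3, q4, q5}
Sat(¬b) = {q4, q5, q6, q7}
Sat(¬b ∨ ¬safe) = {q3, q4, q5, q6, q7}
E[¬safe U (¬b ∨ ¬safe)]: least fixpoint, start Z0 = Sat((¬b ∨ ¬safe)) = {q3, q4, q5, q6, q7}, add states in Sat(¬safe) with some successor in Z. Already a fixed point.
Sat(E[¬safe U (¬b ∨ ¬safe)]) = {q3, q4, q5, q6, q7}
Sat(AX E[¬safe U (¬b ∨ ¬safe)]) = {s : every successor in {q3, q4, q5, q6, q7}} = {q0, q1, q2, q7}
EG (AX E[¬safe U (¬b ∨ ¬safe)]): greatest fixpoint, start Z0 = {q0, q1, q2, q7}, keep only states in Sat with some successor in Z. Z1 = {q1, q7}; fixed.
Sat(EG (AX E[¬safe U (¬b ∨ ¬safe)])) = {q1, q7}
q7 ∈ Sat(EG (AX E[¬safe U (¬b ∨ ¬safe)])) = {q1, q7}, so the formula holds at q7.

Yes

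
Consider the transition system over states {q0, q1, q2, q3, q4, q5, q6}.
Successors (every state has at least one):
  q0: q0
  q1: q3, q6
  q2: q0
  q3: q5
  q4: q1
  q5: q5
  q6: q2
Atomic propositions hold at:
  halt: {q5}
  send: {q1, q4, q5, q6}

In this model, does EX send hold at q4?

Yes

Sat(EX send) = {s : some successor in {q1, q4, q5, q6}} = {q1, q3, q4, q5}
q4 ∈ Sat(EX send) = {q1, q3, q4, q5}, so the formula holds at q4.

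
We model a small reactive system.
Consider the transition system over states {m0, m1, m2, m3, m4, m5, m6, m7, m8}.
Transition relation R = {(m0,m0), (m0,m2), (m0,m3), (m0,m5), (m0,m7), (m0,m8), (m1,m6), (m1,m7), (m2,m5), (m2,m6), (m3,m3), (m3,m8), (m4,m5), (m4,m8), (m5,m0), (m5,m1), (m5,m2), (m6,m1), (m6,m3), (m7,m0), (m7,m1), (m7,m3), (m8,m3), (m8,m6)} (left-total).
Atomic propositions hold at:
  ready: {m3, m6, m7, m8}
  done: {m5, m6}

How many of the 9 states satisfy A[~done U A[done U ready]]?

5

Sat(~done) = {m0, m1, m2, m3, m4, m7, m8}
A[done U ready]: least fixpoint, start Z0 = Sat(ready) = {m3, m6, m7, m8}, add states in Sat(done) with every successor in Z. Already a fixed point.
Sat(A[done U ready]) = {m3, m6, m7, m8}
A[~done U A[done U ready]]: least fixpoint, start Z0 = Sat(A[done U ready]) = {m3, m6, m7, m8}, add states in Sat(~done) with every successor in Z. Z1 = {m1, m3, m6, m7, m8}; fixed.
Sat(A[~done U A[done U ready]]) = {m1, m3, m6, m7, m8}
|Sat(A[~done U A[done U ready]])| = |{m1, m3, m6, m7, m8}| = 5.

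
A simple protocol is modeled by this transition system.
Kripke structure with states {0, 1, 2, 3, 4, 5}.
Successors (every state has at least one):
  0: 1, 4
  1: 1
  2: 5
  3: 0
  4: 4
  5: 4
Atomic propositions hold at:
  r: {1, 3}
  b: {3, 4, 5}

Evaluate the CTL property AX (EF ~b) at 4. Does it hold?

No

Sat(~b) = {0, 1, 2}
EF ~b: least fixpoint, start Z0 = {0, 1, 2}, add states with some successor in Z. Z1 = {0, 1, 2, 3}; fixed.
Sat(EF ~b) = {0, 1, 2, 3}
Sat(AX (EF ~b)) = {s : every successor in {0, 1, 2, 3}} = {1, 3}
4 ∉ Sat(AX (EF ~b)) = {1, 3}, so the formula does not hold at 4.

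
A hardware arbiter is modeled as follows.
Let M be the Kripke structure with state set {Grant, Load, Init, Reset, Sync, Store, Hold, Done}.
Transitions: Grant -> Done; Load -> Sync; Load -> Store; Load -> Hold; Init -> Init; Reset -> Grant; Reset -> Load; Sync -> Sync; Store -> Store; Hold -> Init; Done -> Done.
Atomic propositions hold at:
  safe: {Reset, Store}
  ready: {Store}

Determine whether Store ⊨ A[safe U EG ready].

Yes

EG ready: greatest fixpoint, start Z0 = {Store}, keep only states in Sat with some successor in Z. Already a fixed point.
Sat(EG ready) = {Store}
A[safe U EG ready]: least fixpoint, start Z0 = Sat(EG ready) = {Store}, add states in Sat(safe) with every successor in Z. Already a fixed point.
Sat(A[safe U EG ready]) = {Store}
Store ∈ Sat(A[safe U EG ready]) = {Store}, so the formula holds at Store.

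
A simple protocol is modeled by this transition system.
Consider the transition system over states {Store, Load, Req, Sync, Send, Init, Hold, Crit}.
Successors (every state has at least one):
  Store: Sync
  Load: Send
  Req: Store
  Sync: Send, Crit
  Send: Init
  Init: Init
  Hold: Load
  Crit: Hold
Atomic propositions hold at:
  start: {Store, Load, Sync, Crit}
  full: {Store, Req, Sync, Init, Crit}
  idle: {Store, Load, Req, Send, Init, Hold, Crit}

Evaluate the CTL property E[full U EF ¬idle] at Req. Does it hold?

Sat(¬idle) = {Sync}
EF ¬idle: least fixpoint, start Z0 = {Sync}, add states with some successor in Z. Z1 = {Store, Sync}; Z2 = {Store, Req, Sync}; fixed.
Sat(EF ¬idle) = {Store, Req, Sync}
E[full U EF ¬idle]: least fixpoint, start Z0 = Sat(EF ¬idle) = {Store, Req, Sync}, add states in Sat(full) with some successor in Z. Already a fixed point.
Sat(E[full U EF ¬idle]) = {Store, Req, Sync}
Req ∈ Sat(E[full U EF ¬idle]) = {Store, Req, Sync}, so the formula holds at Req.

Yes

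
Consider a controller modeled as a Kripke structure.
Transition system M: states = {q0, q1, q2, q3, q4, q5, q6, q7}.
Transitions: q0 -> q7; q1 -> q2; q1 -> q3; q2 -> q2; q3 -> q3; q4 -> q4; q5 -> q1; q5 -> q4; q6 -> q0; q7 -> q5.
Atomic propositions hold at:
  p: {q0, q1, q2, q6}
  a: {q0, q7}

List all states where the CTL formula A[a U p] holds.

{q0, q1, q2, q6}

A[a U p]: least fixpoint, start Z0 = Sat(p) = {q0, q1, q2, q6}, add states in Sat(a) with every successor in Z. Already a fixed point.
Sat(A[a U p]) = {q0, q1, q2, q6}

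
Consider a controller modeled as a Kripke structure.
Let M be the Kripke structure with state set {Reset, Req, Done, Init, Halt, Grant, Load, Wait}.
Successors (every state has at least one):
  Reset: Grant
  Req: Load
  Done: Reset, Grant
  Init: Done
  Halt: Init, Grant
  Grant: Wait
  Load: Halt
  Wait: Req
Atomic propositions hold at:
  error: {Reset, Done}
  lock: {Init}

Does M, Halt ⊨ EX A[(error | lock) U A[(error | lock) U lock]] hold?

Sat(error | lock) = {Reset, Done, Init}
A[(error | lock) U lock]: least fixpoint, start Z0 = Sat(lock) = {Init}, add states in Sat(error | lock) with every successor in Z. Already a fixed point.
Sat(A[(error | lock) U lock]) = {Init}
A[(error | lock) U A[(error | lock) U lock]]: least fixpoint, start Z0 = Sat(A[(error | lock) U lock]) = {Init}, add states in Sat(error | lock) with every successor in Z. Already a fixed point.
Sat(A[(error | lock) U A[(error | lock) U lock]]) = {Init}
Sat(EX A[(error | lock) U A[(error | lock) U lock]]) = {s : some successor in {Init}} = {Halt}
Halt ∈ Sat(EX A[(error | lock) U A[(error | lock) U lock]]) = {Halt}, so the formula holds at Halt.

Yes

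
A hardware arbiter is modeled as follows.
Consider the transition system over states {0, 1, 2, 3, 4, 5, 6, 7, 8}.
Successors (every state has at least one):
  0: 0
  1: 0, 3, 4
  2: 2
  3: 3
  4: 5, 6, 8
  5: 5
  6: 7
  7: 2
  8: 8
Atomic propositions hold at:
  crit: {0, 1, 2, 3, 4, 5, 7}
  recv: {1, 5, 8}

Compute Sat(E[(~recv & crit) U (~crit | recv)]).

{1, 4, 5, 6, 8}

Sat(~recv) = {0, 2, 3, 4, 6, 7}
Sat(~recv & crit) = {0, 2, 3, 4, 7}
Sat(~crit) = {6, 8}
Sat(~crit | recv) = {1, 5, 6, 8}
E[(~recv & crit) U (~crit | recv)]: least fixpoint, start Z0 = Sat((~crit | recv)) = {1, 5, 6, 8}, add states in Sat(~recv & crit) with some successor in Z. Z1 = {1, 4, 5, 6, 8}; fixed.
Sat(E[(~recv & crit) U (~crit | recv)]) = {1, 4, 5, 6, 8}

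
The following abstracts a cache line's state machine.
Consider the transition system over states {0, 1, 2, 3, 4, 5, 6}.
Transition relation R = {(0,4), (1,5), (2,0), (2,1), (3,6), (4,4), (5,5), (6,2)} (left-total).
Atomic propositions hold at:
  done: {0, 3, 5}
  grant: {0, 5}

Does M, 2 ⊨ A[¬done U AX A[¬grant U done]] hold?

Yes

Sat(¬done) = {1, 2, 4, 6}
Sat(¬grant) = {1, 2, 3, 4, 6}
A[¬grant U done]: least fixpoint, start Z0 = Sat(done) = {0, 3, 5}, add states in Sat(¬grant) with every successor in Z. Z1 = {0, 1, 3, 5}; Z2 = {0, 1, 2, 3, 5}; Z3 = {0, 1, 2, 3, 5, 6}; fixed.
Sat(A[¬grant U done]) = {0, 1, 2, 3, 5, 6}
Sat(AX A[¬grant U done]) = {s : every successor in {0, 1, 2, 3, 5, 6}} = {1, 2, 3, 5, 6}
A[¬done U AX A[¬grant U done]]: least fixpoint, start Z0 = Sat(AX A[¬grant U done]) = {1, 2, 3, 5, 6}, add states in Sat(¬done) with every successor in Z. Already a fixed point.
Sat(A[¬done U AX A[¬grant U done]]) = {1, 2, 3, 5, 6}
2 ∈ Sat(A[¬done U AX A[¬grant U done]]) = {1, 2, 3, 5, 6}, so the formula holds at 2.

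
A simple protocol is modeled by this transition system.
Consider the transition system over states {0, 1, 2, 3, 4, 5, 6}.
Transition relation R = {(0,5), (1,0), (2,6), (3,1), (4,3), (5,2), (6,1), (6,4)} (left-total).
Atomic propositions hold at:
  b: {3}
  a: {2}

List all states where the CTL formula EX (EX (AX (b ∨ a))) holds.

Sat(b ∨ a) = {2, 3}
Sat(AX (b ∨ a)) = {s : every successor in {2, 3}} = {4, 5}
Sat(EX (AX (b ∨ a))) = {s : some successor in {4, 5}} = {0, 6}
Sat(EX (EX (AX (b ∨ a)))) = {s : some successor in {0, 6}} = {1, 2}

{1, 2}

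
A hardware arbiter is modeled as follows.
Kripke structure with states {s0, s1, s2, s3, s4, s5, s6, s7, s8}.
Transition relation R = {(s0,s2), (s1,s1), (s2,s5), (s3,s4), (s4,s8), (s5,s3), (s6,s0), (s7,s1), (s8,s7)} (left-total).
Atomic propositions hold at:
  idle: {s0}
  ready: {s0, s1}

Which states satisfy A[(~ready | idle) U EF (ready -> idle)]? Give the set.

Sat(~ready) = {s2, s3, s4, s5, s6, s7, s8}
Sat(~ready | idle) = {s0, s2, s3, s4, s5, s6, s7, s8}
Sat(ready -> idle) = {s0, s2, s3, s4, s5, s6, s7, s8}
EF (ready -> idle): least fixpoint, start Z0 = {s0, s2, s3, s4, s5, s6, s7, s8}, add states with some successor in Z. Already a fixed point.
Sat(EF (ready -> idle)) = {s0, s2, s3, s4, s5, s6, s7, s8}
A[(~ready | idle) U EF (ready -> idle)]: least fixpoint, start Z0 = Sat(EF (ready -> idle)) = {s0, s2, s3, s4, s5, s6, s7, s8}, add states in Sat(~ready | idle) with every successor in Z. Already a fixed point.
Sat(A[(~ready | idle) U EF (ready -> idle)]) = {s0, s2, s3, s4, s5, s6, s7, s8}

{s0, s2, s3, s4, s5, s6, s7, s8}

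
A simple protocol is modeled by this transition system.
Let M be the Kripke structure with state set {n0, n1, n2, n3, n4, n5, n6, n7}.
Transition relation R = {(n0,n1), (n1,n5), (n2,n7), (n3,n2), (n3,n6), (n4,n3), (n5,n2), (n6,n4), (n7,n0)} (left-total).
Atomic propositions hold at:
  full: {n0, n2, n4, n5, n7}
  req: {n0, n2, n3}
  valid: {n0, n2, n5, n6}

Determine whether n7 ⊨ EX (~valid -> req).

Sat(~valid) = {n1, n3, n4, n7}
Sat(~valid -> req) = {n0, n2, n3, n5, n6}
Sat(EX (~valid -> req)) = {s : some successor in {n0, n2, n3, n5, n6}} = {n1, n3, n4, n5, n7}
n7 ∈ Sat(EX (~valid -> req)) = {n1, n3, n4, n5, n7}, so the formula holds at n7.

Yes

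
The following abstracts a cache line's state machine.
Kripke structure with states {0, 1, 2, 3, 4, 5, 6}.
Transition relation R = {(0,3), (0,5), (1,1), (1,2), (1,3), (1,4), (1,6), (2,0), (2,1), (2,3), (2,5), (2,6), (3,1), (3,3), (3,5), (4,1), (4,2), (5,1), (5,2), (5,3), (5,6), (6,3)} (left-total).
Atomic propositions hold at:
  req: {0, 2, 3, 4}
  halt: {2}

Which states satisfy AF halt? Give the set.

AF halt: least fixpoint, start Z0 = {2}, add states with every successor in Z. Already a fixed point.
Sat(AF halt) = {2}

{2}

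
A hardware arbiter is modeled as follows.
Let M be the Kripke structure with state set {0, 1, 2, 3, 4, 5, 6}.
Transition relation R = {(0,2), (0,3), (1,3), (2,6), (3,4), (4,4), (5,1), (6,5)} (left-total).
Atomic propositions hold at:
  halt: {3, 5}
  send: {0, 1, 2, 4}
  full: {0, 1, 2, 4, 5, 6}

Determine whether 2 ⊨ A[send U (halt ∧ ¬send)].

Sat(¬send) = {3, 5, 6}
Sat(halt ∧ ¬send) = {3, 5}
A[send U (halt ∧ ¬send)]: least fixpoint, start Z0 = Sat((halt ∧ ¬send)) = {3, 5}, add states in Sat(send) with every successor in Z. Z1 = {1, 3, 5}; fixed.
Sat(A[send U (halt ∧ ¬send)]) = {1, 3, 5}
2 ∉ Sat(A[send U (halt ∧ ¬send)]) = {1, 3, 5}, so the formula does not hold at 2.

No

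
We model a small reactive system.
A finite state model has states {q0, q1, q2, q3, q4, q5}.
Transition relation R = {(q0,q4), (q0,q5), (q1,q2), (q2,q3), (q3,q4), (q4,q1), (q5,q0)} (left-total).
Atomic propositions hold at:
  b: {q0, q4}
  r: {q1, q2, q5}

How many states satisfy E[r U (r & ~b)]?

Sat(~b) = {q1, q2, q3, q5}
Sat(r & ~b) = {q1, q2, q5}
E[r U (r & ~b)]: least fixpoint, start Z0 = Sat((r & ~b)) = {q1, q2, q5}, add states in Sat(r) with some successor in Z. Already a fixed point.
Sat(E[r U (r & ~b)]) = {q1, q2, q5}
|Sat(E[r U (r & ~b)])| = |{q1, q2, q5}| = 3.

3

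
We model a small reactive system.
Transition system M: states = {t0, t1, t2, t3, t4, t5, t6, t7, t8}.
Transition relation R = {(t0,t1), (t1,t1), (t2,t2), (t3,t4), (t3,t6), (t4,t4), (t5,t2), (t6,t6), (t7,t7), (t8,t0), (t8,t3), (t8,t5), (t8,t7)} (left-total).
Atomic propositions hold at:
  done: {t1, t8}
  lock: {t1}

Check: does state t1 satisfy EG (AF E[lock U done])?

E[lock U done]: least fixpoint, start Z0 = Sat(done) = {t1, t8}, add states in Sat(lock) with some successor in Z. Already a fixed point.
Sat(E[lock U done]) = {t1, t8}
AF E[lock U done]: least fixpoint, start Z0 = {t1, t8}, add states with every successor in Z. Z1 = {t0, t1, t8}; fixed.
Sat(AF E[lock U done]) = {t0, t1, t8}
EG (AF E[lock U done]): greatest fixpoint, start Z0 = {t0, t1, t8}, keep only states in Sat with some successor in Z. Already a fixed point.
Sat(EG (AF E[lock U done])) = {t0, t1, t8}
t1 ∈ Sat(EG (AF E[lock U done])) = {t0, t1, t8}, so the formula holds at t1.

Yes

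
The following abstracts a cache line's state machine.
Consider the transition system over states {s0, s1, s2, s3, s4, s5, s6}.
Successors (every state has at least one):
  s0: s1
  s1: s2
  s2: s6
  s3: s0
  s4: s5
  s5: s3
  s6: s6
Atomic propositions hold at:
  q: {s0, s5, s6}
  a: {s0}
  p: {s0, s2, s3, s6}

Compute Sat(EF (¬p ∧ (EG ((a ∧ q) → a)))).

{s0, s1, s3, s4, s5}

Sat(¬p) = {s1, s4, s5}
Sat(a ∧ q) = {s0}
Sat((a ∧ q) → a) = {s0, s1, s2, s3, s4, s5, s6}
EG ((a ∧ q) → a): greatest fixpoint, start Z0 = {s0, s1, s2, s3, s4, s5, s6}, keep only states in Sat with some successor in Z. Already a fixed point.
Sat(EG ((a ∧ q) → a)) = {s0, s1, s2, s3, s4, s5, s6}
Sat(¬p ∧ (EG ((a ∧ q) → a))) = {s1, s4, s5}
EF (¬p ∧ (EG ((a ∧ q) → a))): least fixpoint, start Z0 = {s1, s4, s5}, add states with some successor in Z. Z1 = {s0, s1, s4, s5}; Z2 = {s0, s1, s3, s4, s5}; fixed.
Sat(EF (¬p ∧ (EG ((a ∧ q) → a)))) = {s0, s1, s3, s4, s5}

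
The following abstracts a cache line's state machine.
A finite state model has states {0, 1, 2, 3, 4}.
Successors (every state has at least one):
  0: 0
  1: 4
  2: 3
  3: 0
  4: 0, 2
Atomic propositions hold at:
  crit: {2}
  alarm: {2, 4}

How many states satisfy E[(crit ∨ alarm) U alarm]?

Sat(crit ∨ alarm) = {2, 4}
E[(crit ∨ alarm) U alarm]: least fixpoint, start Z0 = Sat(alarm) = {2, 4}, add states in Sat(crit ∨ alarm) with some successor in Z. Already a fixed point.
Sat(E[(crit ∨ alarm) U alarm]) = {2, 4}
|Sat(E[(crit ∨ alarm) U alarm])| = |{2, 4}| = 2.

2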